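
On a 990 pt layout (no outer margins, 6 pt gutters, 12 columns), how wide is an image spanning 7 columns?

12 columns + 11 gutters: 12c + 11·6 = 990.
12c = 990 − 66 = 924, so c = 77 pt.
7 columns plus 6 gutters: 539 + 36 = 575 pt.

575 pt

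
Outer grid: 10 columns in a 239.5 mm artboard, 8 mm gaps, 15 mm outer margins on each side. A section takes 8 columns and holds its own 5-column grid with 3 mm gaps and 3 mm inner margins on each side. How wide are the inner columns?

Take off 30 mm of margins, leaving 209.5 mm.
10c + 9·8 = 209.5 → 10c = 137.5 → c = 13.75 mm.
8 columns plus 7 gaps: 110 + 56 = 166 mm.
Inner content = 166 − 2·3 = 160 mm.
5 columns + 4 gaps: 5d + 4·3 = 160.
5d = 160 − 12 = 148, so d = 29.6 mm.

29.6 mm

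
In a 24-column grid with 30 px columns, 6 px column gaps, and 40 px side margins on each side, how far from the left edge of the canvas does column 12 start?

436 px

Before column 12: the margin + 11 columns + 11 column gaps.
Offset = 40 + 11·(30 + 6) = 40 + 396 = 436 px.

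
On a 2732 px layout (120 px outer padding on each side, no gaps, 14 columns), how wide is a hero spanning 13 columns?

Subtract both margins: 2732 − 2·120 = 2492 px.
With no gaps, each column is 2492/14 = 178 px.
13-column span = 13·178 = 2314 px.

2314 px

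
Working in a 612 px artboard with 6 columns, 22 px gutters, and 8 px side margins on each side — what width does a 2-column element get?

Content width = 612 − 2·8 = 596 px.
Subtracting 5 gutters of 22 leaves 486 for 6 columns, so c = 81 px.
Span of 2: 2·81 + 1·22 = 162 + 22 = 184 px.

184 px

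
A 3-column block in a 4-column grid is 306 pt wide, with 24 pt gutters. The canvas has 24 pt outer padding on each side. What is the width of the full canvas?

3 columns + 2 gutters: 3c + 2·24 = 306.
3c = 306 − 48 = 258, so c = 86 pt.
Total width: 2·24 + 4·86 + 3·24 = 464 pt.

464 pt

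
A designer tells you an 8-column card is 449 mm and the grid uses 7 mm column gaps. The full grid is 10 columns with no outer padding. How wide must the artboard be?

563 mm

8c + 7·7 = 449 → 8c = 400 → c = 50 mm.
Total width: 10·50 + 9·7 = 563 mm.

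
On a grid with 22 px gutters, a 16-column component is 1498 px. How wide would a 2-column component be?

16 columns + 15 gutters: 16c + 15·22 = 1498.
16c = 1498 − 330 = 1168, so c = 73 px.
2 columns plus 1 gutter: 146 + 22 = 168 px.

168 px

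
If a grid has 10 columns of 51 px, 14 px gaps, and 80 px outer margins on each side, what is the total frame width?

Frame = 2·80 + 10·51 + 9·14 = 160 + 510 + 126 = 796 px.

796 px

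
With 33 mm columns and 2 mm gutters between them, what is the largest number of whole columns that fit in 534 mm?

15 columns: 15·33 + 14·2 = 523 mm ≤ 534.
16 columns: 558 mm > 534. So 15.

15 columns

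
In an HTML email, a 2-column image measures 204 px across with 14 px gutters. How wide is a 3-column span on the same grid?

Subtracting 1 gutter of 14 leaves 190 for 2 columns, so c = 95 px.
3-column span = 3·95 + 2·14 = 313 px.

313 px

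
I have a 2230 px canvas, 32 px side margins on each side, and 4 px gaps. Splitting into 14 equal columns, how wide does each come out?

151 px

Take off 64 px of margins, leaving 2166 px.
14c + 13·4 = 2166 → 14c = 2114 → c = 151 px.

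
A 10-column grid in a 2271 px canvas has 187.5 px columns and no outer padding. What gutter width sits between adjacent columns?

44 px

10 columns take 10·187.5 = 1875 px; remaining 396 splits into 9 gutters.
g = 396 / 9 = 44 px.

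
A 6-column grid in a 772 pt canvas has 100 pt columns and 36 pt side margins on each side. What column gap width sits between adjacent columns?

20 pt

Inside the margins: 772 − 72 = 700 pt.
6 columns take 6·100 = 600 pt; remaining 100 splits into 5 column gaps.
g = 100 / 5 = 20 pt.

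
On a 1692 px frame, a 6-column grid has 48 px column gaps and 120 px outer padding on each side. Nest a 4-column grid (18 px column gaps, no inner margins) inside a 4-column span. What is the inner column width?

224.5 px

Subtract both margins: 1692 − 2·120 = 1452 px.
1452 − 5·48 = 1212; ÷6 gives c = 202 px.
4 columns plus 3 column gaps: 808 + 144 = 952 px.
4 columns + 3 column gaps: 4d + 3·18 = 952.
4d = 952 − 54 = 898, so d = 224.5 px.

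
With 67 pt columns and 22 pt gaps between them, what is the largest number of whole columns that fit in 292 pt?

3 columns

k columns need k·67 + (k−1)·22 = k·89 − 22.
k·89 − 22 ≤ 292 → k ≤ 314 / 89 ≈ 3.53, so k = 3.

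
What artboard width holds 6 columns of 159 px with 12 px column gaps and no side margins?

1014 px

Summing: 954 + 60 = 1014 px.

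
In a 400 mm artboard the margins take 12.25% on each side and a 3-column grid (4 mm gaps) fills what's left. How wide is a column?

98 mm

400 × (1 − 2·12.25%) = 400 × 75.5% = 302 mm for the columns.
Subtracting 2 gaps of 4 leaves 294 for 3 columns, so c = 98 mm.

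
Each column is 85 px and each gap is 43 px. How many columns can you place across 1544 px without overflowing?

12 columns

Each extra column adds 85 + 43 = 128 px.
(1544 + 43) / 128 = 12.40, so 12 columns fit.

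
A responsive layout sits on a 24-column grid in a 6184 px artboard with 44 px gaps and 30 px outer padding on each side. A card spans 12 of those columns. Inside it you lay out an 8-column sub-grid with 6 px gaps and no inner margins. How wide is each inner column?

Take off 60 px of margins, leaving 6124 px.
24c + 23·44 = 6124 → 24c = 5112 → c = 213 px.
Span of 12: 12·213 + 11·44 = 2556 + 484 = 3040 px.
8 columns + 7 gaps: 8d + 7·6 = 3040.
8d = 3040 − 42 = 2998, so d = 374.75 px.

374.75 px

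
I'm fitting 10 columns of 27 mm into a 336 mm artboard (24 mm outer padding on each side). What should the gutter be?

2 mm

Subtract both margins: 336 − 2·24 = 288 mm.
Columns use 270 mm, leaving 18 mm across 9 gutters = 2 mm each.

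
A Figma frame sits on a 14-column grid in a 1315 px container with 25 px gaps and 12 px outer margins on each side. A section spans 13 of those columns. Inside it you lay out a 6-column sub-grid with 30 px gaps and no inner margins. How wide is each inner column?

Inside the margins: 1315 − 24 = 1291 px.
14 columns + 13 gaps: 14c + 13·25 = 1291.
14c = 1291 − 325 = 966, so c = 69 px.
13 columns plus 12 gaps: 897 + 300 = 1197 px.
6d + 5·30 = 1197 → 6d = 1047 → d = 174.5 px.

174.5 px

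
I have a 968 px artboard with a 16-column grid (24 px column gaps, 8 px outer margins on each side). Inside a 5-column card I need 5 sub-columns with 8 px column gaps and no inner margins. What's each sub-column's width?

Inside the margins: 968 − 16 = 952 px.
952 − 15·24 = 592; ÷16 gives c = 37 px.
5-column span = 5·37 + 4·24 = 281 px.
281 − 4·8 = 249; ÷5 gives d = 49.8 px.

49.8 px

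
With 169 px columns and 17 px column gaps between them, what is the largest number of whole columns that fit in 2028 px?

Each extra column adds 169 + 17 = 186 px.
(2028 + 17) / 186 = 10.99, so 10 columns fit.

10 columns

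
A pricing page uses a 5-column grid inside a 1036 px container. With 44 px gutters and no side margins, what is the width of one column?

172 px

1036 − 4·44 = 860; ÷5 gives c = 172 px.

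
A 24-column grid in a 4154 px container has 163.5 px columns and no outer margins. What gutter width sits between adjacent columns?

10 px

Columns use 3924 px, leaving 230 px across 23 gutters = 10 px each.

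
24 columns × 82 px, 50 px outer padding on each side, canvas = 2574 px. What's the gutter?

22 px

Content width = 2574 − 2·50 = 2474 px.
24·82 + 23g = 2474 → 23g = 506 → g = 22 px.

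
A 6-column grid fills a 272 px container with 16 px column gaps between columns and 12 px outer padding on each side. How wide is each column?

28 px

Take off 24 px of margins, leaving 248 px.
Subtracting 5 column gaps of 16 leaves 168 for 6 columns, so c = 28 px.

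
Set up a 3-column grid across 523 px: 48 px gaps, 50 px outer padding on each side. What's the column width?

109 px

Inside the margins: 523 − 100 = 423 px.
3 columns + 2 gaps: 3c + 2·48 = 423.
3c = 423 − 96 = 327, so c = 109 px.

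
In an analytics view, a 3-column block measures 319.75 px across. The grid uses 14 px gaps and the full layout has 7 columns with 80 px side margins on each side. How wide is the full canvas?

924.75 px

319.75 − 2·14 = 291.75; ÷3 gives c = 97.25 px.
Adding margins, columns and gutters: 160 + 680.75 + 84 = 924.75 px.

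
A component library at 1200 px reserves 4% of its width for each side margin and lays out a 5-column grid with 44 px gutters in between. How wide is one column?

1200 × (1 − 2·4%) = 1200 × 92% = 1104 px for the columns.
Subtracting 4 gutters of 44 leaves 928 for 5 columns, so c = 185.6 px.

185.6 px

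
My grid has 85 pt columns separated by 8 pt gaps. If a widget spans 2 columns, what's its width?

Span of 2: 2·85 + 1·8 = 170 + 8 = 178 pt.

178 pt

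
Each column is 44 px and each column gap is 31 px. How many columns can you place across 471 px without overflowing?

6 columns

k columns need k·44 + (k−1)·31 = k·75 − 31.
k·75 − 31 ≤ 471 → k ≤ 502 / 75 ≈ 6.69, so k = 6.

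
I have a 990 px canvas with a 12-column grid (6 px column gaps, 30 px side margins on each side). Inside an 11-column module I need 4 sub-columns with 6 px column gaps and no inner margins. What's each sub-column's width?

Outer content = 990 − 2·30 = 930 px.
930 − 11·6 = 864; ÷12 gives c = 72 px.
Span of 11: 11·72 + 10·6 = 792 + 60 = 852 px.
4 columns + 3 column gaps: 4d + 3·6 = 852.
4d = 852 − 18 = 834, so d = 208.5 px.

208.5 px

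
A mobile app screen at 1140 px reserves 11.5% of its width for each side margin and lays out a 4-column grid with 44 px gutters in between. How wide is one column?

1140 × (1 − 2·11.5%) = 1140 × 77% = 877.8 px for the columns.
877.8 − 3·44 = 745.8; ÷4 gives c = 186.45 px.

186.45 px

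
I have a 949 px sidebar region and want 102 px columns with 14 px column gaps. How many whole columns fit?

k columns need k·102 + (k−1)·14 = k·116 − 14.
k·116 − 14 ≤ 949 → k ≤ 963 / 116 ≈ 8.30, so k = 8.

8 columns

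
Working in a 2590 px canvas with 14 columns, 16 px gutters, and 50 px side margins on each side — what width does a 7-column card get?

Content width = 2590 − 2·50 = 2490 px.
14 columns + 13 gutters: 14c + 13·16 = 2490.
14c = 2490 − 208 = 2282, so c = 163 px.
7-column span = 7·163 + 6·16 = 1237 px.

1237 px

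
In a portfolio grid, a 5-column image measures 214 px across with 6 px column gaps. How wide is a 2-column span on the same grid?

82 px

214 − 4·6 = 190; ÷5 gives c = 38 px.
2-column span = 2·38 + 1·6 = 82 px.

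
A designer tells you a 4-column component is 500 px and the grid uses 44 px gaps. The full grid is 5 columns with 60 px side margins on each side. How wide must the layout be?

756 px

Subtracting 3 gaps of 44 leaves 368 for 4 columns, so c = 92 px.
Total width: 2·60 + 5·92 + 4·44 = 756 px.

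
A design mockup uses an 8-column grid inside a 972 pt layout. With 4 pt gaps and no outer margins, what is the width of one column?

Subtracting 7 gaps of 4 leaves 944 for 8 columns, so c = 118 pt.

118 pt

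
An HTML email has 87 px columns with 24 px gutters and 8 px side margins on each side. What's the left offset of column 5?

452 px

Each column+gutter stride is 111 px; 4 of them past the 8 px margin is 8 + 444 = 452 px.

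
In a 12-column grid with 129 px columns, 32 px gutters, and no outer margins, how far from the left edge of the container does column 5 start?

644 px

Each column+gutter stride is 161 px; with no margin, 4 of them is 644 px.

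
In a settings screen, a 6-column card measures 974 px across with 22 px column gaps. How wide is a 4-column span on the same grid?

6c + 5·22 = 974 → 6c = 864 → c = 144 px.
Span of 4: 4·144 + 3·22 = 576 + 66 = 642 px.

642 px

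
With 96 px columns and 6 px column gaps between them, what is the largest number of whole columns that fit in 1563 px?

Each extra column adds 96 + 6 = 102 px.
(1563 + 6) / 102 = 15.38, so 15 columns fit.

15 columns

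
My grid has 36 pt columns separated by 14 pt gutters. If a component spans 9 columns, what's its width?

436 pt

9-column span = 9·36 + 8·14 = 436 pt.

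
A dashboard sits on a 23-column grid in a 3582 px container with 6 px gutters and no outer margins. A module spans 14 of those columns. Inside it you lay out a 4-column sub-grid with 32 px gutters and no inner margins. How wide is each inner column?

23c + 22·6 = 3582 → 23c = 3450 → c = 150 px.
14 columns plus 13 gutters: 2100 + 78 = 2178 px.
2178 − 3·32 = 2082; ÷4 gives d = 520.5 px.

520.5 px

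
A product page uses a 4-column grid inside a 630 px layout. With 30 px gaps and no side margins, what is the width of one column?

Subtracting 3 gaps of 30 leaves 540 for 4 columns, so c = 135 px.

135 px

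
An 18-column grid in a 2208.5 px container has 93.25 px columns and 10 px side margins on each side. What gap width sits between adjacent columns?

Content width = 2208.5 − 2·10 = 2188.5 px.
Columns use 1678.5 px, leaving 510 px across 17 gaps = 30 px each.

30 px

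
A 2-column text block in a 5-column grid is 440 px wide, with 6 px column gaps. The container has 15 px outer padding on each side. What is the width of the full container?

1139 px

2 columns + 1 column gap: 2c + 1·6 = 440.
2c = 440 − 6 = 434, so c = 217 px.
Total width: 2·15 + 5·217 + 4·6 = 1139 px.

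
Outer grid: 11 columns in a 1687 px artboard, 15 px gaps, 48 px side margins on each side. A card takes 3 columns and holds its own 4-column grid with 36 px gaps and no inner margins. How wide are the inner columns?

Outer content = 1687 − 2·48 = 1591 px.
Subtracting 10 gaps of 15 leaves 1441 for 11 columns, so c = 131 px.
3 columns plus 2 gaps: 393 + 30 = 423 px.
4 columns + 3 gaps: 4d + 3·36 = 423.
4d = 423 − 108 = 315, so d = 78.75 px.

78.75 px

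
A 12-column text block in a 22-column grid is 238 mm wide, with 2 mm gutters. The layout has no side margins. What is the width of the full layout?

438 mm

12c + 11·2 = 238 → 12c = 216 → c = 18 mm.
Layout = 22·18 + 21·2 = 396 + 42 = 438 mm.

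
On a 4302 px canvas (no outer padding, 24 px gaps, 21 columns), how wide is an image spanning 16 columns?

Subtracting 20 gaps of 24 leaves 3822 for 21 columns, so c = 182 px.
16-column span = 16·182 + 15·24 = 3272 px.

3272 px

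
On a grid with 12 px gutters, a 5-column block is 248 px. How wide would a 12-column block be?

612 px

248 − 4·12 = 200; ÷5 gives c = 40 px.
12 columns plus 11 gutters: 480 + 132 = 612 px.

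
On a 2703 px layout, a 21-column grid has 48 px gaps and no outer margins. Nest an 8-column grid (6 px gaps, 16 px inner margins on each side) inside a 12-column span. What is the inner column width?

Subtracting 20 gaps of 48 leaves 1743 for 21 columns, so c = 83 px.
12-column span = 12·83 + 11·48 = 1524 px.
Inner content = 1524 − 2·16 = 1492 px.
Subtracting 7 gaps of 6 leaves 1450 for 8 columns, so d = 181.25 px.

181.25 px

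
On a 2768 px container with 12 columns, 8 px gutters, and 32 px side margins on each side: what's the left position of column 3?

Inside the margins: 2768 − 64 = 2704 px.
2704 − 11·8 = 2616; ÷12 gives c = 218 px.
Column 3 starts at margin + 2·(column + gutter) = 32 + 2·226 = 484 px.

484 px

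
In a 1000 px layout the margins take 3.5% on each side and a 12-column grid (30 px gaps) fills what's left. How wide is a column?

1000 × (1 − 2·3.5%) = 1000 × 93% = 930 px for the columns.
12c + 11·30 = 930 → 12c = 600 → c = 50 px.

50 px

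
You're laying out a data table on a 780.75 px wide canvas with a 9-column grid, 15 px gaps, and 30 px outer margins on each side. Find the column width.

66.75 px

Take off 60 px of margins, leaving 720.75 px.
720.75 − 8·15 = 600.75; ÷9 gives c = 66.75 px.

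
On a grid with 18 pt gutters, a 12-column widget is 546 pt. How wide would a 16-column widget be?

734 pt

12 columns + 11 gutters: 12c + 11·18 = 546.
12c = 546 − 198 = 348, so c = 29 pt.
16 columns plus 15 gutters: 464 + 270 = 734 pt.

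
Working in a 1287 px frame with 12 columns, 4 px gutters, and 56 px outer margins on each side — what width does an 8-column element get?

Subtract both margins: 1287 − 2·56 = 1175 px.
Subtracting 11 gutters of 4 leaves 1131 for 12 columns, so c = 94.25 px.
Span of 8: 8·94.25 + 7·4 = 754 + 28 = 782 px.

782 px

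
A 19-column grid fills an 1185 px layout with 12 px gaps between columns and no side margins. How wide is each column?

1185 − 18·12 = 969; ÷19 gives c = 51 px.

51 px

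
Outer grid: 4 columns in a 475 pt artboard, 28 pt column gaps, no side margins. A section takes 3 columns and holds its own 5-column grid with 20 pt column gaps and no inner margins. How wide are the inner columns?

53.85 pt

4 columns + 3 column gaps: 4c + 3·28 = 475.
4c = 475 − 84 = 391, so c = 97.75 pt.
Span of 3: 3·97.75 + 2·28 = 293.25 + 56 = 349.25 pt.
349.25 − 4·20 = 269.25; ÷5 gives d = 53.85 pt.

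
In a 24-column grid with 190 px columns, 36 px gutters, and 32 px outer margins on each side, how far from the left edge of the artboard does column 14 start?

Column 14 starts at margin + 13·(column + gutter) = 32 + 13·226 = 2970 px.

2970 px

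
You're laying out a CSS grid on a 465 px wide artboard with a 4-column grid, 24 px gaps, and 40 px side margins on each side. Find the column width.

Subtract both margins: 465 − 2·40 = 385 px.
4c + 3·24 = 385 → 4c = 313 → c = 78.25 px.

78.25 px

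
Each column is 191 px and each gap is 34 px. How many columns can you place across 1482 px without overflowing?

6 columns

Each extra column adds 191 + 34 = 225 px.
(1482 + 34) / 225 = 6.74, so 6 columns fit.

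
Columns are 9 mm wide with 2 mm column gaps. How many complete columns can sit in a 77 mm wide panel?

7 columns

7 columns: 7·9 + 6·2 = 75 mm ≤ 77.
8 columns: 86 mm > 77. So 7.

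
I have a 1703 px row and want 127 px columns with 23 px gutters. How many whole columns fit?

Each extra column adds 127 + 23 = 150 px.
(1703 + 23) / 150 = 11.51, so 11 columns fit.

11 columns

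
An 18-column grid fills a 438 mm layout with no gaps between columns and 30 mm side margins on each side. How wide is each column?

21 mm

Subtract both margins: 438 − 2·30 = 378 mm.
18c = 378 → c = 21 mm.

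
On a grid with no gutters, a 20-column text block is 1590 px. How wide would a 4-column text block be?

318 px

20c = 1590 → c = 79.5 px.
4-column span = 4·79.5 = 318 px.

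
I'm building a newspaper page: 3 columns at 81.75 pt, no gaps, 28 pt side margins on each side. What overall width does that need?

301.25 pt

Total width: 2·28 + 3·81.75 = 301.25 pt.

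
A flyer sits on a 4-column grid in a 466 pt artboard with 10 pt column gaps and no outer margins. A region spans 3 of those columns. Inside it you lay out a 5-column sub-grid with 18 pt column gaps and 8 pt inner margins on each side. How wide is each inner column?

4c + 3·10 = 466 → 4c = 436 → c = 109 pt.
Span of 3: 3·109 + 2·10 = 327 + 20 = 347 pt.
Inner content = 347 − 2·8 = 331 pt.
Subtracting 4 column gaps of 18 leaves 259 for 5 columns, so d = 51.8 pt.

51.8 pt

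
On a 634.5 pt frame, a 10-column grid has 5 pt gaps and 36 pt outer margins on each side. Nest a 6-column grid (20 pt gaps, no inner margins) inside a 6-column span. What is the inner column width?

39.25 pt

Take off 72 pt of margins, leaving 562.5 pt.
10c + 9·5 = 562.5 → 10c = 517.5 → c = 51.75 pt.
6 columns plus 5 gaps: 310.5 + 25 = 335.5 pt.
6d + 5·20 = 335.5 → 6d = 235.5 → d = 39.25 pt.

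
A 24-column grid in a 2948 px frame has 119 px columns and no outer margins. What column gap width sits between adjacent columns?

Columns use 2856 px, leaving 92 px across 23 column gaps = 4 px each.

4 px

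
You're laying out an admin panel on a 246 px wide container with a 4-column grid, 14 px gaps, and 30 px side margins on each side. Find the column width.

36 px

Inside the margins: 246 − 60 = 186 px.
4c + 3·14 = 186 → 4c = 144 → c = 36 px.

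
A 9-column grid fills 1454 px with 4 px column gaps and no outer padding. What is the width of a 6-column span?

Subtracting 8 column gaps of 4 leaves 1422 for 9 columns, so c = 158 px.
6 columns plus 5 column gaps: 948 + 20 = 968 px.

968 px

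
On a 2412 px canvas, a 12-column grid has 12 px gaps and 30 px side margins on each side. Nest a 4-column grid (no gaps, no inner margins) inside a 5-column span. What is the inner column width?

243.25 px

Inside the margins: 2412 − 60 = 2352 px.
12c + 11·12 = 2352 → 12c = 2220 → c = 185 px.
5 columns plus 4 gaps: 925 + 48 = 973 px.
973 / 4 = 243.25 px per column.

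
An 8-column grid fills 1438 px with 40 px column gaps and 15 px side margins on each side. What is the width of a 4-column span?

684 px

Content width = 1438 − 2·15 = 1408 px.
8c + 7·40 = 1408 → 8c = 1128 → c = 141 px.
Span of 4: 4·141 + 3·40 = 564 + 120 = 684 px.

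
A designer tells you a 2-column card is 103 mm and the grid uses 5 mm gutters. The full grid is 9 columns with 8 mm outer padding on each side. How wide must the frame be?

497 mm

2c + 1·5 = 103 → 2c = 98 → c = 49 mm.
Frame = 2·8 + 9·49 + 8·5 = 16 + 441 + 40 = 497 mm.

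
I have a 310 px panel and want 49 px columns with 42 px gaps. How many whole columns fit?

k columns need k·49 + (k−1)·42 = k·91 − 42.
k·91 − 42 ≤ 310 → k ≤ 352 / 91 ≈ 3.87, so k = 3.

3 columns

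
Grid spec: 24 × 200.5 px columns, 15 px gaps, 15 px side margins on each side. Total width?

5187 px

Artboard = 2·15 + 24·200.5 + 23·15 = 30 + 4812 + 345 = 5187 px.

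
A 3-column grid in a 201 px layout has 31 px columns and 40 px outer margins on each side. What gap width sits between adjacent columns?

14 px

Content width = 201 − 2·40 = 121 px.
3·31 + 2g = 121 → 2g = 28 → g = 14 px.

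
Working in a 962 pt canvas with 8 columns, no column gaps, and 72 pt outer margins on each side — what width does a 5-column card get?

Take off 144 pt of margins, leaving 818 pt.
With no column gaps, each column is 818/8 = 102.25 pt.
With no column gaps, 5 columns span 5·102.25 = 511.25 pt.

511.25 pt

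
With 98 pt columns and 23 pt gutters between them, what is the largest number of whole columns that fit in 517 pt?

4 columns: 4·98 + 3·23 = 461 pt ≤ 517.
5 columns: 582 pt > 517. So 4.

4 columns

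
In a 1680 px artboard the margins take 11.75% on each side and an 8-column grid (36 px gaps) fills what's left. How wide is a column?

129.15 px

Margins: 11.75% × 1680 = 197.4 px each, so content = 1680 − 394.8 = 1285.2 px.
1285.2 − 7·36 = 1033.2; ÷8 gives c = 129.15 px.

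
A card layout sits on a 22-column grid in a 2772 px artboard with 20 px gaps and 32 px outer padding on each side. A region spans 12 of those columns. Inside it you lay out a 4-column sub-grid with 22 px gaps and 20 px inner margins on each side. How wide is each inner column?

340.5 px

Take off 64 px of margins, leaving 2708 px.
Subtracting 21 gaps of 20 leaves 2288 for 22 columns, so c = 104 px.
Span of 12: 12·104 + 11·20 = 1248 + 220 = 1468 px.
Inner content = 1468 − 2·20 = 1428 px.
Subtracting 3 gaps of 22 leaves 1362 for 4 columns, so d = 340.5 px.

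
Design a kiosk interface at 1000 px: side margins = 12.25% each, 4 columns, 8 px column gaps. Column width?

182.75 px

1000 × (1 − 2·12.25%) = 1000 × 75.5% = 755 px for the columns.
4c + 3·8 = 755 → 4c = 731 → c = 182.75 px.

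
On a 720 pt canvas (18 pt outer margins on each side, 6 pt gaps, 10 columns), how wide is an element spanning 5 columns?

339 pt

Take off 36 pt of margins, leaving 684 pt.
Subtracting 9 gaps of 6 leaves 630 for 10 columns, so c = 63 pt.
5 columns plus 4 gaps: 315 + 24 = 339 pt.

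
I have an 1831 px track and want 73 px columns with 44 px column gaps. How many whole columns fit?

16 columns

Each extra column adds 73 + 44 = 117 px.
(1831 + 44) / 117 = 16.03, so 16 columns fit.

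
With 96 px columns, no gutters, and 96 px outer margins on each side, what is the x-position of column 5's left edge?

Each column+gutter stride is 96 px; 4 of them past the 96 px margin is 96 + 384 = 480 px.

480 px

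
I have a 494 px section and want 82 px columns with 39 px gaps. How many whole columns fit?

4 columns

Each extra column adds 82 + 39 = 121 px.
(494 + 39) / 121 = 4.40, so 4 columns fit.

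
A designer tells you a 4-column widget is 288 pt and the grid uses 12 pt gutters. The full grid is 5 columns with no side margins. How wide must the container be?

Subtracting 3 gutters of 12 leaves 252 for 4 columns, so c = 63 pt.
Total width: 5·63 + 4·12 = 363 pt.

363 pt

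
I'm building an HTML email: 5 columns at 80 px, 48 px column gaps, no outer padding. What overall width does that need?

Summing: 400 + 192 = 592 px.

592 px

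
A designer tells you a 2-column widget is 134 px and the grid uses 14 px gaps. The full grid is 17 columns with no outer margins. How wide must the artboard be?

1244 px

Subtracting 1 gap of 14 leaves 120 for 2 columns, so c = 60 px.
Total width: 17·60 + 16·14 = 1244 px.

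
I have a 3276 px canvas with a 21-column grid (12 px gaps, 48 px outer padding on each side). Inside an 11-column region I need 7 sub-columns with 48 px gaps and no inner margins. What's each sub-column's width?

Take off 96 px of margins, leaving 3180 px.
21c + 20·12 = 3180 → 21c = 2940 → c = 140 px.
11-column span = 11·140 + 10·12 = 1660 px.
7d + 6·48 = 1660 → 7d = 1372 → d = 196 px.

196 px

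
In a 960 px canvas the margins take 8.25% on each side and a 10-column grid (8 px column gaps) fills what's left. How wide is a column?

960 × (1 − 2·8.25%) = 960 × 83.5% = 801.6 px for the columns.
Subtracting 9 column gaps of 8 leaves 729.6 for 10 columns, so c = 72.96 px.

72.96 px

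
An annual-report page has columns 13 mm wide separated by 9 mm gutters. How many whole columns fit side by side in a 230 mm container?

10 columns: 10·13 + 9·9 = 211 mm ≤ 230.
11 columns: 233 mm > 230. So 10.

10 columns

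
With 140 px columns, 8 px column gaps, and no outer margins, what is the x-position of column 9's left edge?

Before column 9: 8 columns + 8 column gaps.
Offset = 8·(140 + 8) = 8·148 = 1184 px.

1184 px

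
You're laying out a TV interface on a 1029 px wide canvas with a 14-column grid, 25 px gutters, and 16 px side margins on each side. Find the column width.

Inside the margins: 1029 − 32 = 997 px.
997 − 13·25 = 672; ÷14 gives c = 48 px.

48 px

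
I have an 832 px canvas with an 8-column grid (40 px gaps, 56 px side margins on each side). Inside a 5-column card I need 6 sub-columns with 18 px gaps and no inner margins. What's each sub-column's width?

57.5 px

Subtract both margins: 832 − 2·56 = 720 px.
Subtracting 7 gaps of 40 leaves 440 for 8 columns, so c = 55 px.
5-column span = 5·55 + 4·40 = 435 px.
6d + 5·18 = 435 → 6d = 345 → d = 57.5 px.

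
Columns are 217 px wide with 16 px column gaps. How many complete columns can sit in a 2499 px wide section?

10 columns: 10·217 + 9·16 = 2314 px ≤ 2499.
11 columns: 2547 px > 2499. So 10.

10 columns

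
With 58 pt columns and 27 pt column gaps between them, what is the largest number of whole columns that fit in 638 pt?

Each extra column adds 58 + 27 = 85 pt.
(638 + 27) / 85 = 7.82, so 7 columns fit.

7 columns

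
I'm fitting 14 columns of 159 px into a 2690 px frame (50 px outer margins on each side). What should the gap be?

Inside the margins: 2690 − 100 = 2590 px.
Columns use 2226 px, leaving 364 px across 13 gaps = 28 px each.

28 px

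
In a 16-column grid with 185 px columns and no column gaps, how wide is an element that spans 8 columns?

1480 px

With no column gaps, 8 columns span 8·185 = 1480 px.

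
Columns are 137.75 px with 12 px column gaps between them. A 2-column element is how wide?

2 columns plus 1 column gap: 275.5 + 12 = 287.5 px.

287.5 px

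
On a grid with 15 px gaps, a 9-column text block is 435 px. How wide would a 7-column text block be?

335 px

435 − 8·15 = 315; ÷9 gives c = 35 px.
Span of 7: 7·35 + 6·15 = 245 + 90 = 335 px.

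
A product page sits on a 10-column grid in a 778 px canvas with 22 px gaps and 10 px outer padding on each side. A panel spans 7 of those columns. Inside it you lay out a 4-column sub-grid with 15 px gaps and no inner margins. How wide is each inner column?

119.75 px

Outer content = 778 − 2·10 = 758 px.
10c + 9·22 = 758 → 10c = 560 → c = 56 px.
7-column span = 7·56 + 6·22 = 524 px.
524 − 3·15 = 479; ÷4 gives d = 119.75 px.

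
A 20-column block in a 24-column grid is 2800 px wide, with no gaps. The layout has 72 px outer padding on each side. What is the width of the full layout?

20c = 2800 → c = 140 px.
Total width: 2·72 + 24·140 = 3504 px.

3504 px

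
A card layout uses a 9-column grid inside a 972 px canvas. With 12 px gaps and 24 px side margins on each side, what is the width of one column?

92 px

Take off 48 px of margins, leaving 924 px.
9c + 8·12 = 924 → 9c = 828 → c = 92 px.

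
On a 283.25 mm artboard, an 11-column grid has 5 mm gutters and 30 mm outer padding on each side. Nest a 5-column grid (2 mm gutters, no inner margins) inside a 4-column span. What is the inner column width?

14 mm

Take off 60 mm of margins, leaving 223.25 mm.
11 columns + 10 gutters: 11c + 10·5 = 223.25.
11c = 223.25 − 50 = 173.25, so c = 15.75 mm.
4-column span = 4·15.75 + 3·5 = 78 mm.
78 − 4·2 = 70; ÷5 gives d = 14 mm.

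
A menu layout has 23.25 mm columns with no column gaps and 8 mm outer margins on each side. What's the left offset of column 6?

124.25 mm

Each column+gutter stride is 23.25 mm; 5 of them past the 8 mm margin is 8 + 116.25 = 124.25 mm.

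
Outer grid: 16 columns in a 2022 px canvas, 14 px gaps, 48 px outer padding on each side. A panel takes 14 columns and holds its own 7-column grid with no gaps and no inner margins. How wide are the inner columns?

240.5 px

Inside the margins: 2022 − 96 = 1926 px.
16c + 15·14 = 1926 → 16c = 1716 → c = 107.25 px.
14-column span = 14·107.25 + 13·14 = 1683.5 px.
With no gaps, each column is 1683.5/7 = 240.5 px.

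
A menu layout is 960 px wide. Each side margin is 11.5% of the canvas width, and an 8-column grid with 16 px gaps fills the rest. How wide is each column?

78.4 px

Margins: 11.5% × 960 = 110.4 px each, so content = 960 − 220.8 = 739.2 px.
739.2 − 7·16 = 627.2; ÷8 gives c = 78.4 px.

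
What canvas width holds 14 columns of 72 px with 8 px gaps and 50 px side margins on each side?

1212 px

Canvas = 2·50 + 14·72 + 13·8 = 100 + 1008 + 104 = 1212 px.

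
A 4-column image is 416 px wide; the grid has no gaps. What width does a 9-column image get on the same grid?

936 px

With no gaps, each column is 416/4 = 104 px.
9-column span = 9·104 = 936 px.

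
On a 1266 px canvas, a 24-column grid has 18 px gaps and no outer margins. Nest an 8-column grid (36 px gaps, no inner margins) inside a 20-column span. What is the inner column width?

1266 − 23·18 = 852; ÷24 gives c = 35.5 px.
20 columns plus 19 gaps: 710 + 342 = 1052 px.
Subtracting 7 gaps of 36 leaves 800 for 8 columns, so d = 100 px.

100 px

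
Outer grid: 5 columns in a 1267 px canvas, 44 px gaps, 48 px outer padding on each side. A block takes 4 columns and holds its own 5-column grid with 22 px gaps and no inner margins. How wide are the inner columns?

168 px

Outer content = 1267 − 2·48 = 1171 px.
5 columns + 4 gaps: 5c + 4·44 = 1171.
5c = 1171 − 176 = 995, so c = 199 px.
4-column span = 4·199 + 3·44 = 928 px.
928 − 4·22 = 840; ÷5 gives d = 168 px.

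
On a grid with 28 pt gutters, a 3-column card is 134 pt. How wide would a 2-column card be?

80 pt

3 columns + 2 gutters: 3c + 2·28 = 134.
3c = 134 − 56 = 78, so c = 26 pt.
Span of 2: 2·26 + 1·28 = 52 + 28 = 80 pt.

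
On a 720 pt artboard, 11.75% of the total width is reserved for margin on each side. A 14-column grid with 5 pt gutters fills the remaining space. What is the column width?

Each margin = 11.75% of 720 = 84.6 pt; content = 720 − 2·84.6 = 550.8 pt.
550.8 − 13·5 = 485.8; ÷14 gives c = 34.7 pt.

34.7 pt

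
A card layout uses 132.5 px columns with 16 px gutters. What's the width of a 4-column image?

578 px

4-column span = 4·132.5 + 3·16 = 578 px.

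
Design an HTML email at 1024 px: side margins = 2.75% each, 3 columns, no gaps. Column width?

322.56 px

1024 × (1 − 2·2.75%) = 1024 × 94.5% = 967.68 px for the columns.
3c = 967.68 → c = 322.56 px.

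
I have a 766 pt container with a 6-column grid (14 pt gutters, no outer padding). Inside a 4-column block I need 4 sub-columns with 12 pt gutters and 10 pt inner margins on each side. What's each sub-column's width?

6c + 5·14 = 766 → 6c = 696 → c = 116 pt.
4-column span = 4·116 + 3·14 = 506 pt.
Inner content = 506 − 2·10 = 486 pt.
486 − 3·12 = 450; ÷4 gives d = 112.5 pt.

112.5 pt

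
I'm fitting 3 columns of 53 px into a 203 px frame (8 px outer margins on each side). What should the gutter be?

14 px

Inside the margins: 203 − 16 = 187 px.
3 columns take 3·53 = 159 px; remaining 28 splits into 2 gutters.
g = 28 / 2 = 14 px.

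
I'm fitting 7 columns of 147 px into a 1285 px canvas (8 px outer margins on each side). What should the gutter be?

Inside the margins: 1285 − 16 = 1269 px.
7·147 + 6g = 1269 → 6g = 240 → g = 40 px.

40 px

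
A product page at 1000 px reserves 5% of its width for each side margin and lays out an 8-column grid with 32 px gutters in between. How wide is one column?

84.5 px

1000 × (1 − 2·5%) = 1000 × 90% = 900 px for the columns.
8c + 7·32 = 900 → 8c = 676 → c = 84.5 px.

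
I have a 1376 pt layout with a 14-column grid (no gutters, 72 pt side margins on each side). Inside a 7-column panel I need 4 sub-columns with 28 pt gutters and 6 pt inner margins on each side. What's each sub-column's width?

Outer content = 1376 − 2·72 = 1232 pt.
14c = 1232 → c = 88 pt.
With no gutters, 7 columns span 7·88 = 616 pt.
Inner content = 616 − 2·6 = 604 pt.
4d + 3·28 = 604 → 4d = 520 → d = 130 pt.

130 pt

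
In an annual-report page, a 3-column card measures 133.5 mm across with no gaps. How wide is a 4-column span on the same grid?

With no gaps, each column is 133.5/3 = 44.5 mm.
With no gaps, 4 columns span 4·44.5 = 178 mm.

178 mm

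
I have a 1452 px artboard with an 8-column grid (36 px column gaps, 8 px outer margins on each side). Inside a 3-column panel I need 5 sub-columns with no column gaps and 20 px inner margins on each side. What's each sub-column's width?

Inside the margins: 1452 − 16 = 1436 px.
8c + 7·36 = 1436 → 8c = 1184 → c = 148 px.
Span of 3: 3·148 + 2·36 = 444 + 72 = 516 px.
Inner content = 516 − 2·20 = 476 px.
With no column gaps, each column is 476/5 = 95.2 px.

95.2 px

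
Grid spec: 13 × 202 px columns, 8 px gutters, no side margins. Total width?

2722 px

Total width: 13·202 + 12·8 = 2722 px.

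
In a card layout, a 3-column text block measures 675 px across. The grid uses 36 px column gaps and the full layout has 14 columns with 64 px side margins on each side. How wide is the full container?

3 columns + 2 column gaps: 3c + 2·36 = 675.
3c = 675 − 72 = 603, so c = 201 px.
Adding margins, columns and gutters: 128 + 2814 + 468 = 3410 px.

3410 px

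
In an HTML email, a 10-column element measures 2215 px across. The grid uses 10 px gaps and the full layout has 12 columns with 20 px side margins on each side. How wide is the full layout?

10 columns + 9 gaps: 10c + 9·10 = 2215.
10c = 2215 − 90 = 2125, so c = 212.5 px.
Total width: 2·20 + 12·212.5 + 11·10 = 2700 px.

2700 px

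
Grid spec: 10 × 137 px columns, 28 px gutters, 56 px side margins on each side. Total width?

1734 px

Adding margins, columns and gutters: 112 + 1370 + 252 = 1734 px.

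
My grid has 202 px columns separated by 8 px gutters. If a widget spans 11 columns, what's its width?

2302 px

11 columns plus 10 gutters: 2222 + 80 = 2302 px.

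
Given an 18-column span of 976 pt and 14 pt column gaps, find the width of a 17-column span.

921 pt

18 columns + 17 column gaps: 18c + 17·14 = 976.
18c = 976 − 238 = 738, so c = 41 pt.
17-column span = 17·41 + 16·14 = 921 pt.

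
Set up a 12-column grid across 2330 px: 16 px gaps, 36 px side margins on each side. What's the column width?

Subtract both margins: 2330 − 2·36 = 2258 px.
12c + 11·16 = 2258 → 12c = 2082 → c = 173.5 px.

173.5 px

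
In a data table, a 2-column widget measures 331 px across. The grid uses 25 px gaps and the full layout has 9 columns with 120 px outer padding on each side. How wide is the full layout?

2 columns + 1 gap: 2c + 1·25 = 331.
2c = 331 − 25 = 306, so c = 153 px.
Total width: 2·120 + 9·153 + 8·25 = 1817 px.

1817 px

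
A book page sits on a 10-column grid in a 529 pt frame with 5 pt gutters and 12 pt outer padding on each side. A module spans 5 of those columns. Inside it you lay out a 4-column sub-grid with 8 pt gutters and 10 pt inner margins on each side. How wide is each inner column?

Take off 24 pt of margins, leaving 505 pt.
505 − 9·5 = 460; ÷10 gives c = 46 pt.
Span of 5: 5·46 + 4·5 = 230 + 20 = 250 pt.
Inner content = 250 − 2·10 = 230 pt.
4d + 3·8 = 230 → 4d = 206 → d = 51.5 pt.

51.5 pt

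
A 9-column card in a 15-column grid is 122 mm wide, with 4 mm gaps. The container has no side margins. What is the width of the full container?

206 mm

9 columns + 8 gaps: 9c + 8·4 = 122.
9c = 122 − 32 = 90, so c = 10 mm.
Container = 15·10 + 14·4 = 150 + 56 = 206 mm.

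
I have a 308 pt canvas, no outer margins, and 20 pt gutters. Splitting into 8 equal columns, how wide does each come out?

21 pt

8 columns + 7 gutters: 8c + 7·20 = 308.
8c = 308 − 140 = 168, so c = 21 pt.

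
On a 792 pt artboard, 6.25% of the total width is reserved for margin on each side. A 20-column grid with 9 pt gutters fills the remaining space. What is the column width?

26.1 pt

Margins: 6.25% × 792 = 49.5 pt each, so content = 792 − 99 = 693 pt.
693 − 19·9 = 522; ÷20 gives c = 26.1 pt.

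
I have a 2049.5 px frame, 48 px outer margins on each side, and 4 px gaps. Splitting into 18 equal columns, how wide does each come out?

Subtract both margins: 2049.5 − 2·48 = 1953.5 px.
18 columns + 17 gaps: 18c + 17·4 = 1953.5.
18c = 1953.5 − 68 = 1885.5, so c = 104.75 px.

104.75 px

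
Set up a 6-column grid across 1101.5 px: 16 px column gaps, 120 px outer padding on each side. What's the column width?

Inside the margins: 1101.5 − 240 = 861.5 px.
Subtracting 5 column gaps of 16 leaves 781.5 for 6 columns, so c = 130.25 px.

130.25 px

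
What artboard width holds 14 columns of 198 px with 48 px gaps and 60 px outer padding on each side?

Artboard = 2·60 + 14·198 + 13·48 = 120 + 2772 + 624 = 3516 px.

3516 px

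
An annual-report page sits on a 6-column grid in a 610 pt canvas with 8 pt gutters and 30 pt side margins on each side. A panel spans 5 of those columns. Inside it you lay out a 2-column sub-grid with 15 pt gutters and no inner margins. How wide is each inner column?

Inside the margins: 610 − 60 = 550 pt.
6c + 5·8 = 550 → 6c = 510 → c = 85 pt.
Span of 5: 5·85 + 4·8 = 425 + 32 = 457 pt.
2 columns + 1 gutter: 2d + 1·15 = 457.
2d = 457 − 15 = 442, so d = 221 pt.

221 pt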